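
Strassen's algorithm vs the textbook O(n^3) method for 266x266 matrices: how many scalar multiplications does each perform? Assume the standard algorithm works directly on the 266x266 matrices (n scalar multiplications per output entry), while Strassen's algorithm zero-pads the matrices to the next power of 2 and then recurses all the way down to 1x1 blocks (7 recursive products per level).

Matrix multiplication for 266x266 matrices:

Strassen's algorithm requires power-of-2 dimensions. Pad 266x266 to 512x512 (next power of 2).

Standard algorithm: 266^3 = 18821096 multiplications
Strassen's algorithm: 7^(log2(512)) = 7^9 = 40353607 multiplications
Difference: 18821096 - 40353607 = -21532511 (Strassen uses MORE here due to padding overhead — for small or just-over-power-of-2 n, padding can outweigh the per-level savings)

Standard: 18821096 multiplications (266^3). Strassen: 40353607 multiplications (7^9, after padding to 512x512). Strassen reduces 8 recursive multiplications to 7 at each level.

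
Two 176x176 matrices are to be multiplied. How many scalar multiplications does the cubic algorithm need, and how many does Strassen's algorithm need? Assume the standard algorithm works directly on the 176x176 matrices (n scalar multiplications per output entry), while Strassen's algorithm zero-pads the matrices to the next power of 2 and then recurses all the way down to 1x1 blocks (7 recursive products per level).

Matrix multiplication for 176x176 matrices:

Strassen's algorithm requires power-of-2 dimensions. Pad 176x176 to 256x256 (next power of 2).

Standard algorithm: 176^3 = 5451776 multiplications
Strassen's algorithm: 7^(log2(256)) = 7^8 = 5764801 multiplications
Difference: 5451776 - 5764801 = -313025 (Strassen uses MORE here due to padding overhead — for small or just-over-power-of-2 n, padding can outweigh the per-level savings)

Standard: 5451776 multiplications (176^3). Strassen: 5764801 multiplications (7^8, after padding to 256x256). Strassen reduces 8 recursive multiplications to 7 at each level.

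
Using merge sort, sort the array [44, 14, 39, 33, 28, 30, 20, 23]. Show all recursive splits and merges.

Merge sort trace:

Split: [44, 14, 39, 33, 28, 30, 20, 23] -> [44, 14, 39, 33] and [28, 30, 20, 23]
  Split: [44, 14, 39, 33] -> [44, 14] and [39, 33]
    Split: [44, 14] -> [44] and [14]
    Merge: [44] + [14] -> [14, 44]
    Split: [39, 33] -> [39] and [33]
    Merge: [39] + [33] -> [33, 39]
  Merge: [14, 44] + [33, 39] -> [14, 33, 39, 44]
  Split: [28, 30, 20, 23] -> [28, 30] and [20, 23]
    Split: [28, 30] -> [28] and [30]
    Merge: [28] + [30] -> [28, 30]
    Split: [20, 23] -> [20] and [23]
    Merge: [20] + [23] -> [20, 23]
  Merge: [28, 30] + [20, 23] -> [20, 23, 28, 30]
Merge: [14, 33, 39, 44] + [20, 23, 28, 30] -> [14, 20, 23, 28, 30, 33, 39, 44]

Final sorted array: [14, 20, 23, 28, 30, 33, 39, 44]

The merge sort proceeds by recursively splitting the array and merging sorted halves.
After all merges, the sorted array is [14, 20, 23, 28, 30, 33, 39, 44].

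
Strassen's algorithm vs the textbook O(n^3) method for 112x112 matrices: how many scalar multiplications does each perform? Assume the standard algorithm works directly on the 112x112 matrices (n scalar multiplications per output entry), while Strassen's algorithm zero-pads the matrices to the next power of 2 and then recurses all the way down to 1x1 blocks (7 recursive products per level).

Matrix multiplication for 112x112 matrices:

Strassen's algorithm requires power-of-2 dimensions. Pad 112x112 to 128x128 (next power of 2).

Standard algorithm: 112^3 = 1404928 multiplications
Strassen's algorithm: 7^(log2(128)) = 7^7 = 823543 multiplications
Savings: 1404928 - 823543 = 581385 multiplications

Standard: 1404928 multiplications (112^3). Strassen: 823543 multiplications (7^7, after padding to 128x128). Strassen reduces 8 recursive multiplications to 7 at each level.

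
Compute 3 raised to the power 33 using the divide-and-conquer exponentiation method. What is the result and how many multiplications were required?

Computing 3^33 by squaring (build up from 3^1; each line after the first costs one multiplication):

3^1 = 3
3^2 = (3^1)^2 = 3^2 = 9
3^4 = (3^2)^2 = 9^2 = 81
3^8 = (3^4)^2 = 81^2 = 6561
3^16 = (3^8)^2 = 6561^2 = 43046721
3^32 = (3^16)^2 = 43046721^2 = 1853020188851841
3^33 = 3 * 3^32 = 3 * 1853020188851841 = 5559060566555523

Result: 5559060566555523
Multiplications needed: 6 (6 lines after 3^1)

3^33 = 5559060566555523. Using exponentiation by squaring, this requires 6 multiplications. The key idea: if the exponent is even, square the half-power; if odd, multiply by the base once.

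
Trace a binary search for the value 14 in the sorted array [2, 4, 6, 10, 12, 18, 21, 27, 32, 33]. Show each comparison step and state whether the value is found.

Binary search for 14 in [2, 4, 6, 10, 12, 18, 21, 27, 32, 33]:

lo=0, hi=9, mid=4, arr[mid]=12 -> 12 < 14, search right half
lo=5, hi=9, mid=7, arr[mid]=27 -> 27 > 14, search left half
lo=5, hi=6, mid=5, arr[mid]=18 -> 18 > 14, search left half
lo=5 > hi=4, target 14 not found

Binary search determines that 14 is not in the array after 3 comparisons. The search space was exhausted without finding the target.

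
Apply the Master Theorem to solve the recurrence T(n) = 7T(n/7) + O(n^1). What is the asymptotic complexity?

Master Theorem for T(n) = 7T(n/7) + O(n^1):

a = 7, b = 7, c = 1
log_b(a) = log_7(7) = 1.0000

Case 2: c = 1 = log_7(7) = 1.0000
T(n) = O(n^1 log n) = O(n log n)

For T(n) = 7T(n/7) + O(n^1): log_7(7) = 1.0000. This is Case 2 of the Master Theorem (c = log_b(a), equal work at all levels), giving O(n log n).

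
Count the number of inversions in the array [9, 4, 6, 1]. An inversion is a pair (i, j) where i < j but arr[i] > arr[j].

Finding inversions in [9, 4, 6, 1]:

(0, 1): arr[0]=9 > arr[1]=4
(0, 2): arr[0]=9 > arr[2]=6
(0, 3): arr[0]=9 > arr[3]=1
(1, 3): arr[1]=4 > arr[3]=1
(2, 3): arr[2]=6 > arr[3]=1

Total inversions: 5

The array has 5 inversion(s): (0,1), (0,2), (0,3), (1,3), (2,3). Each pair (i,j) satisfies i < j and arr[i] > arr[j].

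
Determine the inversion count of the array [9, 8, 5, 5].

Finding inversions in [9, 8, 5, 5]:

(0, 1): arr[0]=9 > arr[1]=8
(0, 2): arr[0]=9 > arr[2]=5
(0, 3): arr[0]=9 > arr[3]=5
(1, 2): arr[1]=8 > arr[2]=5
(1, 3): arr[1]=8 > arr[3]=5

Total inversions: 5

The array has 5 inversion(s): (0,1), (0,2), (0,3), (1,2), (1,3). Each pair (i,j) satisfies i < j and arr[i] > arr[j].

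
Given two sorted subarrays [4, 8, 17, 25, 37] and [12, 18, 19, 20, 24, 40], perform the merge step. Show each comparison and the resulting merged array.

Merging process:

Compare 4 vs 12: take 4 from left. Merged: [4]
Compare 8 vs 12: take 8 from left. Merged: [4, 8]
Compare 17 vs 12: take 12 from right. Merged: [4, 8, 12]
Compare 17 vs 18: take 17 from left. Merged: [4, 8, 12, 17]
Compare 25 vs 18: take 18 from right. Merged: [4, 8, 12, 17, 18]
Compare 25 vs 19: take 19 from right. Merged: [4, 8, 12, 17, 18, 19]
Compare 25 vs 20: take 20 from right. Merged: [4, 8, 12, 17, 18, 19, 20]
Compare 25 vs 24: take 24 from right. Merged: [4, 8, 12, 17, 18, 19, 20, 24]
Compare 25 vs 40: take 25 from left. Merged: [4, 8, 12, 17, 18, 19, 20, 24, 25]
Compare 37 vs 40: take 37 from left. Merged: [4, 8, 12, 17, 18, 19, 20, 24, 25, 37]
Append remaining from right: [40]. Merged: [4, 8, 12, 17, 18, 19, 20, 24, 25, 37, 40]

Final merged array: [4, 8, 12, 17, 18, 19, 20, 24, 25, 37, 40]
Total comparisons: 10

The merged array is [4, 8, 12, 17, 18, 19, 20, 24, 25, 37, 40], requiring 10 comparisons. The merge step runs in O(n) time where n is the total number of elements.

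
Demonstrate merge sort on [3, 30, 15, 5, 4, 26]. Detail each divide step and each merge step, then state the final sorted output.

Merge sort trace:

Split: [3, 30, 15, 5, 4, 26] -> [3, 30, 15] and [5, 4, 26]
  Split: [3, 30, 15] -> [3] and [30, 15]
    Split: [30, 15] -> [30] and [15]
    Merge: [30] + [15] -> [15, 30]
  Merge: [3] + [15, 30] -> [3, 15, 30]
  Split: [5, 4, 26] -> [5] and [4, 26]
    Split: [4, 26] -> [4] and [26]
    Merge: [4] + [26] -> [4, 26]
  Merge: [5] + [4, 26] -> [4, 5, 26]
Merge: [3, 15, 30] + [4, 5, 26] -> [3, 4, 5, 15, 26, 30]

Final sorted array: [3, 4, 5, 15, 26, 30]

The merge sort proceeds by recursively splitting the array and merging sorted halves.
After all merges, the sorted array is [3, 4, 5, 15, 26, 30].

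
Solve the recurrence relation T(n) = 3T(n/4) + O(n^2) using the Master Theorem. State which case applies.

Master Theorem for T(n) = 3T(n/4) + O(n^2):

a = 3, b = 4, c = 2
log_b(a) = log_4(3) = 0.7925

Case 3: c = 2 > log_4(3) = 0.7925
T(n) = O(n^2) = O(n^2)

For T(n) = 3T(n/4) + O(n^2): log_4(3) = 0.7925. This is Case 3 of the Master Theorem (c > log_b(a), work dominated by root), giving O(n^2).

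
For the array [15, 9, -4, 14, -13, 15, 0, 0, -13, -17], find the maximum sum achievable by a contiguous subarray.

Using Kadane's algorithm on [15, 9, -4, 14, -13, 15, 0, 0, -13, -17]:

Scanning through the array:
Position 1 (value 9): max_ending_here = 24, max_so_far = 24
Position 2 (value -4): max_ending_here = 20, max_so_far = 24
Position 3 (value 14): max_ending_here = 34, max_so_far = 34
Position 4 (value -13): max_ending_here = 21, max_so_far = 34
Position 5 (value 15): max_ending_here = 36, max_so_far = 36
Position 6 (value 0): max_ending_here = 36, max_so_far = 36
Position 7 (value 0): max_ending_here = 36, max_so_far = 36
Position 8 (value -13): max_ending_here = 23, max_so_far = 36
Position 9 (value -17): max_ending_here = 6, max_so_far = 36

Maximum subarray: [15, 9, -4, 14, -13, 15]
Maximum sum: 36

The maximum subarray is [15, 9, -4, 14, -13, 15] with sum 36. This subarray runs from index 0 to index 5.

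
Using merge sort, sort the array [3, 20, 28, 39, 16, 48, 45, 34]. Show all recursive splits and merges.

Merge sort trace:

Split: [3, 20, 28, 39, 16, 48, 45, 34] -> [3, 20, 28, 39] and [16, 48, 45, 34]
  Split: [3, 20, 28, 39] -> [3, 20] and [28, 39]
    Split: [3, 20] -> [3] and [20]
    Merge: [3] + [20] -> [3, 20]
    Split: [28, 39] -> [28] and [39]
    Merge: [28] + [39] -> [28, 39]
  Merge: [3, 20] + [28, 39] -> [3, 20, 28, 39]
  Split: [16, 48, 45, 34] -> [16, 48] and [45, 34]
    Split: [16, 48] -> [16] and [48]
    Merge: [16] + [48] -> [16, 48]
    Split: [45, 34] -> [45] and [34]
    Merge: [45] + [34] -> [34, 45]
  Merge: [16, 48] + [34, 45] -> [16, 34, 45, 48]
Merge: [3, 20, 28, 39] + [16, 34, 45, 48] -> [3, 16, 20, 28, 34, 39, 45, 48]

Final sorted array: [3, 16, 20, 28, 34, 39, 45, 48]

The merge sort proceeds by recursively splitting the array and merging sorted halves.
After all merges, the sorted array is [3, 16, 20, 28, 34, 39, 45, 48].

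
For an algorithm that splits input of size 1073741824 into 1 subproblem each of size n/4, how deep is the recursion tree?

For divide and conquer with division factor 4:

Problem sizes at each level:
Level 0: 1073741824
Level 1: 268435456
Level 2: 67108864
Level 3: 16777216
Level 4: 4194304
Level 5: 1048576
Level 6: 262144
Level 7: 65536
Level 8: 16384
Level 9: 4096
Level 10: 1024
Level 11: 256
Level 12: 64
Level 13: 16
Level 14: 4
Level 15: 1

The root is level 0 and the size-1 base case is level 15 (the tree spans levels 0 through 15, i.e. 16 levels counting the root), so the depth is the number of divisions: log_4(1073741824) = 15

The recursion tree depth is log_4(1073741824) = 15. At each level, the problem size is divided by 4, so it takes 15 divisions to reduce to a base case of size 1. The algorithm makes 1 recursive call at each level.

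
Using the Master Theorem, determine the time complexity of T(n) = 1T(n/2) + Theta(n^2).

Master Theorem for T(n) = 1T(n/2) + O(n^2):

a = 1, b = 2, c = 2
log_b(a) = log_2(1) = 0.0000

Case 3: c = 2 > log_2(1) = 0.0000
T(n) = O(n^2) = O(n^2)

For T(n) = 1T(n/2) + O(n^2): log_2(1) = 0.0000. This is Case 3 of the Master Theorem (c > log_b(a), work dominated by root), giving O(n^2).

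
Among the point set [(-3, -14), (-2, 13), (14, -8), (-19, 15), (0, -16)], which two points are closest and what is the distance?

Computing all pairwise distances among 5 points:

d((-3, -14), (-2, 13)) = 27.0185
d((-3, -14), (14, -8)) = 18.0278
d((-3, -14), (-19, 15)) = 33.121
d((-3, -14), (0, -16)) = 3.6056 <-- minimum
d((-2, 13), (14, -8)) = 26.4008
d((-2, 13), (-19, 15)) = 17.1172
d((-2, 13), (0, -16)) = 29.0689
d((14, -8), (-19, 15)) = 40.2244
d((14, -8), (0, -16)) = 16.1245
d((-19, 15), (0, -16)) = 36.3593

Closest pair: (-3, -14) and (0, -16) with distance 3.6056

The closest pair is (-3, -14) and (0, -16) with Euclidean distance 3.6056. For 5 points, brute-force pairwise comparison is shown above. For large n, the divide-and-conquer algorithm (sort by x, recurse on halves, check the dividing strip) achieves O(n log n).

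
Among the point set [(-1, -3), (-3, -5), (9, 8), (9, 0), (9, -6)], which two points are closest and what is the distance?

Computing all pairwise distances among 5 points:

d((-1, -3), (-3, -5)) = 2.8284 <-- minimum
d((-1, -3), (9, 8)) = 14.8661
d((-1, -3), (9, 0)) = 10.4403
d((-1, -3), (9, -6)) = 10.4403
d((-3, -5), (9, 8)) = 17.6918
d((-3, -5), (9, 0)) = 13.0
d((-3, -5), (9, -6)) = 12.0416
d((9, 8), (9, 0)) = 8.0
d((9, 8), (9, -6)) = 14.0
d((9, 0), (9, -6)) = 6.0

Closest pair: (-1, -3) and (-3, -5) with distance 2.8284

The closest pair is (-1, -3) and (-3, -5) with Euclidean distance 2.8284. For 5 points, brute-force pairwise comparison is shown above. For large n, the divide-and-conquer algorithm (sort by x, recurse on halves, check the dividing strip) achieves O(n log n).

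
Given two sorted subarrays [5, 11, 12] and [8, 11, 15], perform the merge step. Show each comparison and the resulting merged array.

Merging process:

Compare 5 vs 8: take 5 from left. Merged: [5]
Compare 11 vs 8: take 8 from right. Merged: [5, 8]
Compare 11 vs 11: take 11 from left. Merged: [5, 8, 11]
Compare 12 vs 11: take 11 from right. Merged: [5, 8, 11, 11]
Compare 12 vs 15: take 12 from left. Merged: [5, 8, 11, 11, 12]
Append remaining from right: [15]. Merged: [5, 8, 11, 11, 12, 15]

Final merged array: [5, 8, 11, 11, 12, 15]
Total comparisons: 5

The merged array is [5, 8, 11, 11, 12, 15], requiring 5 comparisons. The merge step runs in O(n) time where n is the total number of elements.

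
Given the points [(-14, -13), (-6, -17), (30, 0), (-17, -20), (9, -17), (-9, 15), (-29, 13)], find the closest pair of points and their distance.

Computing all pairwise distances among 7 points:

d((-14, -13), (-6, -17)) = 8.9443
d((-14, -13), (30, 0)) = 45.8803
d((-14, -13), (-17, -20)) = 7.6158 <-- minimum
d((-14, -13), (9, -17)) = 23.3452
d((-14, -13), (-9, 15)) = 28.4429
d((-14, -13), (-29, 13)) = 30.0167
d((-6, -17), (30, 0)) = 39.8121
d((-6, -17), (-17, -20)) = 11.4018
d((-6, -17), (9, -17)) = 15.0
d((-6, -17), (-9, 15)) = 32.1403
d((-6, -17), (-29, 13)) = 37.8021
d((30, 0), (-17, -20)) = 51.0784
d((30, 0), (9, -17)) = 27.0185
d((30, 0), (-9, 15)) = 41.7852
d((30, 0), (-29, 13)) = 60.4152
d((-17, -20), (9, -17)) = 26.1725
d((-17, -20), (-9, 15)) = 35.9026
d((-17, -20), (-29, 13)) = 35.1141
d((9, -17), (-9, 15)) = 36.7151
d((9, -17), (-29, 13)) = 48.4149
d((-9, 15), (-29, 13)) = 20.0998

Closest pair: (-14, -13) and (-17, -20) with distance 7.6158

The closest pair is (-14, -13) and (-17, -20) with Euclidean distance 7.6158. For 7 points, brute-force pairwise comparison is shown above. For large n, the divide-and-conquer algorithm (sort by x, recurse on halves, check the dividing strip) achieves O(n log n).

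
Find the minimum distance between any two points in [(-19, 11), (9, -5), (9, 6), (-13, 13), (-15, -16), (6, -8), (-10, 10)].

Computing all pairwise distances among 7 points:

d((-19, 11), (9, -5)) = 32.249
d((-19, 11), (9, 6)) = 28.4429
d((-19, 11), (-13, 13)) = 6.3246
d((-19, 11), (-15, -16)) = 27.2947
d((-19, 11), (6, -8)) = 31.4006
d((-19, 11), (-10, 10)) = 9.0554
d((9, -5), (9, 6)) = 11.0
d((9, -5), (-13, 13)) = 28.4253
d((9, -5), (-15, -16)) = 26.4008
d((9, -5), (6, -8)) = 4.2426 <-- minimum
d((9, -5), (-10, 10)) = 24.2074
d((9, 6), (-13, 13)) = 23.0868
d((9, 6), (-15, -16)) = 32.5576
d((9, 6), (6, -8)) = 14.3178
d((9, 6), (-10, 10)) = 19.4165
d((-13, 13), (-15, -16)) = 29.0689
d((-13, 13), (6, -8)) = 28.3196
d((-13, 13), (-10, 10)) = 4.2426 <-- minimum
d((-15, -16), (6, -8)) = 22.4722
d((-15, -16), (-10, 10)) = 26.4764
d((6, -8), (-10, 10)) = 24.0832

Minimum distance: 4.2426 (tie among 2 pairs: (9, -5) and (6, -8); (-13, 13) and (-10, 10))

The minimum Euclidean distance is 4.2426. There is a tie: 2 pairs achieve this minimum — (9, -5) and (6, -8); (-13, 13) and (-10, 10). Any of these is a valid closest pair. For 7 points, brute-force pairwise comparison is shown above. For large n, the divide-and-conquer algorithm (sort by x, recurse on halves, check the dividing strip) achieves O(n log n).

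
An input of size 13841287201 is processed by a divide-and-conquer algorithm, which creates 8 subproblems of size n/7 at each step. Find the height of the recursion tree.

For divide and conquer with division factor 7:

Problem sizes at each level:
Level 0: 13841287201
Level 1: 1977326743
Level 2: 282475249
Level 3: 40353607
Level 4: 5764801
Level 5: 823543
Level 6: 117649
Level 7: 16807
Level 8: 2401
Level 9: 343
Level 10: 49
Level 11: 7
Level 12: 1

The root is level 0 and the size-1 base case is level 12 (the tree spans levels 0 through 12, i.e. 13 levels counting the root), so the depth is the number of divisions: log_7(13841287201) = 12

The recursion tree depth is log_7(13841287201) = 12. At each level, the problem size is divided by 7, so it takes 12 divisions to reduce to a base case of size 1. The algorithm makes 8 recursive calls at each level.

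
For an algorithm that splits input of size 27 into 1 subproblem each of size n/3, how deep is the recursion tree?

For divide and conquer with division factor 3:

Problem sizes at each level:
Level 0: 27
Level 1: 9
Level 2: 3
Level 3: 1

The root is level 0 and the size-1 base case is level 3 (the tree spans levels 0 through 3, i.e. 4 levels counting the root), so the depth is the number of divisions: log_3(27) = 3

The recursion tree depth is log_3(27) = 3. At each level, the problem size is divided by 3, so it takes 3 divisions to reduce to a base case of size 1. The algorithm makes 1 recursive call at each level.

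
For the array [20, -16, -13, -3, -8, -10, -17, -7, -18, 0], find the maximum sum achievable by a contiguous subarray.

Using Kadane's algorithm on [20, -16, -13, -3, -8, -10, -17, -7, -18, 0]:

Scanning through the array:
Position 1 (value -16): max_ending_here = 4, max_so_far = 20
Position 2 (value -13): max_ending_here = -9, max_so_far = 20
Position 3 (value -3): max_ending_here = -3, max_so_far = 20
Position 4 (value -8): max_ending_here = -8, max_so_far = 20
Position 5 (value -10): max_ending_here = -10, max_so_far = 20
Position 6 (value -17): max_ending_here = -17, max_so_far = 20
Position 7 (value -7): max_ending_here = -7, max_so_far = 20
Position 8 (value -18): max_ending_here = -18, max_so_far = 20
Position 9 (value 0): max_ending_here = 0, max_so_far = 20

Maximum subarray: [20]
Maximum sum: 20

The maximum subarray is [20] with sum 20. This subarray runs from index 0 to index 0.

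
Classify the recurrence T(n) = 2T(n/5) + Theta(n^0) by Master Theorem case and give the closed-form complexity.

Master Theorem for T(n) = 2T(n/5) + O(n^0):

a = 2, b = 5, c = 0
log_b(a) = log_5(2) = 0.4307

Case 1: c = 0 < log_5(2) = 0.4307
T(n) = O(n^(log_5 2))

For T(n) = 2T(n/5) + O(n^0): log_5(2) = 0.4307. This is Case 1 of the Master Theorem (c < log_b(a), work dominated by leaves), giving O(n^(log_5 2)).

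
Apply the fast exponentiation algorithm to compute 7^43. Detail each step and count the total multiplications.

Computing 7^43 by squaring (build up from 7^1; each line after the first costs one multiplication):

7^1 = 7
7^2 = (7^1)^2 = 7^2 = 49
7^4 = (7^2)^2 = 49^2 = 2401
7^5 = 7 * 7^4 = 7 * 2401 = 16807
7^10 = (7^5)^2 = 16807^2 = 282475249
7^20 = (7^10)^2 = 282475249^2 = 79792266297612001
7^21 = 7 * 7^20 = 7 * 79792266297612001 = 558545864083284007
7^42 = (7^21)^2 = 558545864083284007^2 = 311973482284542371301330321821976049
7^43 = 7 * 7^42 = 7 * 311973482284542371301330321821976049 = 2183814375991796599109312252753832343

Result: 2183814375991796599109312252753832343
Multiplications needed: 8 (8 lines after 7^1)

7^43 = 2183814375991796599109312252753832343. Using exponentiation by squaring, this requires 8 multiplications. The key idea: if the exponent is even, square the half-power; if odd, multiply by the base once.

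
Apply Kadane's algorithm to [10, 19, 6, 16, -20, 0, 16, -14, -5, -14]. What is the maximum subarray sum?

Using Kadane's algorithm on [10, 19, 6, 16, -20, 0, 16, -14, -5, -14]:

Scanning through the array:
Position 1 (value 19): max_ending_here = 29, max_so_far = 29
Position 2 (value 6): max_ending_here = 35, max_so_far = 35
Position 3 (value 16): max_ending_here = 51, max_so_far = 51
Position 4 (value -20): max_ending_here = 31, max_so_far = 51
Position 5 (value 0): max_ending_here = 31, max_so_far = 51
Position 6 (value 16): max_ending_here = 47, max_so_far = 51
Position 7 (value -14): max_ending_here = 33, max_so_far = 51
Position 8 (value -5): max_ending_here = 28, max_so_far = 51
Position 9 (value -14): max_ending_here = 14, max_so_far = 51

Maximum subarray: [10, 19, 6, 16]
Maximum sum: 51

The maximum subarray is [10, 19, 6, 16] with sum 51. This subarray runs from index 0 to index 3.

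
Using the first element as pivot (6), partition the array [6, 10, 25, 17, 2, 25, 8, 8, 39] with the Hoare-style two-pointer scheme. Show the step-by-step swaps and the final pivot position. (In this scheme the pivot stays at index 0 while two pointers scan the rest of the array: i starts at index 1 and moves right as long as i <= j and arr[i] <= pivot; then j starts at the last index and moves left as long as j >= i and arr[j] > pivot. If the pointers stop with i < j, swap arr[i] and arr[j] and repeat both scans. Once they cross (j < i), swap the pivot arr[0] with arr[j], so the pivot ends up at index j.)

Hoare-style two-pointer partition with pivot = 6:

Initial array: [6, 10, 25, 17, 2, 25, 8, 8, 39]

Pointers start at i = 1, j = 8.
i stops at index 1 (arr[1]=10 > 6), j stops at index 4 (arr[4]=2 <= 6): swap arr[1] and arr[4], array becomes [6, 2, 25, 17, 10, 25, 8, 8, 39]
i ends at 2, j ends at 1: the pointers have crossed (j < i), so scanning stops.

Swap pivot arr[0] with arr[1] to place pivot at position 1: [2, 6, 25, 17, 10, 25, 8, 8, 39]
Pivot position: 1

After partitioning with pivot 6, the array becomes [2, 6, 25, 17, 10, 25, 8, 8, 39]. The pivot is placed at index 1. All elements to the left of the pivot are <= 6, and all elements to the right are > 6.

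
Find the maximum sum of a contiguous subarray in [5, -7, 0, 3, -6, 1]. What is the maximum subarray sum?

Using Kadane's algorithm on [5, -7, 0, 3, -6, 1]:

Scanning through the array:
Position 1 (value -7): max_ending_here = -2, max_so_far = 5
Position 2 (value 0): max_ending_here = 0, max_so_far = 5
Position 3 (value 3): max_ending_here = 3, max_so_far = 5
Position 4 (value -6): max_ending_here = -3, max_so_far = 5
Position 5 (value 1): max_ending_here = 1, max_so_far = 5

Maximum subarray: [5]
Maximum sum: 5

The maximum subarray is [5] with sum 5. This subarray runs from index 0 to index 0.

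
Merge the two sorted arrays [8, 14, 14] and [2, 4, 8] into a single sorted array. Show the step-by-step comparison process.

Merging process:

Compare 8 vs 2: take 2 from right. Merged: [2]
Compare 8 vs 4: take 4 from right. Merged: [2, 4]
Compare 8 vs 8: take 8 from left. Merged: [2, 4, 8]
Compare 14 vs 8: take 8 from right. Merged: [2, 4, 8, 8]
Append remaining from left: [14, 14]. Merged: [2, 4, 8, 8, 14, 14]

Final merged array: [2, 4, 8, 8, 14, 14]
Total comparisons: 4

The merged array is [2, 4, 8, 8, 14, 14], requiring 4 comparisons. The merge step runs in O(n) time where n is the total number of elements.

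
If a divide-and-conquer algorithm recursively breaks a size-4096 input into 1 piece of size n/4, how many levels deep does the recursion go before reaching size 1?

For divide and conquer with division factor 4:

Problem sizes at each level:
Level 0: 4096
Level 1: 1024
Level 2: 256
Level 3: 64
Level 4: 16
Level 5: 4
Level 6: 1

The root is level 0 and the size-1 base case is level 6 (the tree spans levels 0 through 6, i.e. 7 levels counting the root), so the depth is the number of divisions: log_4(4096) = 6

The recursion tree depth is log_4(4096) = 6. At each level, the problem size is divided by 4, so it takes 6 divisions to reduce to a base case of size 1. The algorithm makes 1 recursive call at each level.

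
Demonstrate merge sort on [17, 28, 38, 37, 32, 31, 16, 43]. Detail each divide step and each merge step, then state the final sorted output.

Merge sort trace:

Split: [17, 28, 38, 37, 32, 31, 16, 43] -> [17, 28, 38, 37] and [32, 31, 16, 43]
  Split: [17, 28, 38, 37] -> [17, 28] and [38, 37]
    Split: [17, 28] -> [17] and [28]
    Merge: [17] + [28] -> [17, 28]
    Split: [38, 37] -> [38] and [37]
    Merge: [38] + [37] -> [37, 38]
  Merge: [17, 28] + [37, 38] -> [17, 28, 37, 38]
  Split: [32, 31, 16, 43] -> [32, 31] and [16, 43]
    Split: [32, 31] -> [32] and [31]
    Merge: [32] + [31] -> [31, 32]
    Split: [16, 43] -> [16] and [43]
    Merge: [16] + [43] -> [16, 43]
  Merge: [31, 32] + [16, 43] -> [16, 31, 32, 43]
Merge: [17, 28, 37, 38] + [16, 31, 32, 43] -> [16, 17, 28, 31, 32, 37, 38, 43]

Final sorted array: [16, 17, 28, 31, 32, 37, 38, 43]

The merge sort proceeds by recursively splitting the array and merging sorted halves.
After all merges, the sorted array is [16, 17, 28, 31, 32, 37, 38, 43].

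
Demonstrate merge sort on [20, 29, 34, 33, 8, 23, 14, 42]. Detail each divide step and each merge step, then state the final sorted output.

Merge sort trace:

Split: [20, 29, 34, 33, 8, 23, 14, 42] -> [20, 29, 34, 33] and [8, 23, 14, 42]
  Split: [20, 29, 34, 33] -> [20, 29] and [34, 33]
    Split: [20, 29] -> [20] and [29]
    Merge: [20] + [29] -> [20, 29]
    Split: [34, 33] -> [34] and [33]
    Merge: [34] + [33] -> [33, 34]
  Merge: [20, 29] + [33, 34] -> [20, 29, 33, 34]
  Split: [8, 23, 14, 42] -> [8, 23] and [14, 42]
    Split: [8, 23] -> [8] and [23]
    Merge: [8] + [23] -> [8, 23]
    Split: [14, 42] -> [14] and [42]
    Merge: [14] + [42] -> [14, 42]
  Merge: [8, 23] + [14, 42] -> [8, 14, 23, 42]
Merge: [20, 29, 33, 34] + [8, 14, 23, 42] -> [8, 14, 20, 23, 29, 33, 34, 42]

Final sorted array: [8, 14, 20, 23, 29, 33, 34, 42]

The merge sort proceeds by recursively splitting the array and merging sorted halves.
After all merges, the sorted array is [8, 14, 20, 23, 29, 33, 34, 42].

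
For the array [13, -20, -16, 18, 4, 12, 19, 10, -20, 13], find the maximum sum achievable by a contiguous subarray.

Using Kadane's algorithm on [13, -20, -16, 18, 4, 12, 19, 10, -20, 13]:

Scanning through the array:
Position 1 (value -20): max_ending_here = -7, max_so_far = 13
Position 2 (value -16): max_ending_here = -16, max_so_far = 13
Position 3 (value 18): max_ending_here = 18, max_so_far = 18
Position 4 (value 4): max_ending_here = 22, max_so_far = 22
Position 5 (value 12): max_ending_here = 34, max_so_far = 34
Position 6 (value 19): max_ending_here = 53, max_so_far = 53
Position 7 (value 10): max_ending_here = 63, max_so_far = 63
Position 8 (value -20): max_ending_here = 43, max_so_far = 63
Position 9 (value 13): max_ending_here = 56, max_so_far = 63

Maximum subarray: [18, 4, 12, 19, 10]
Maximum sum: 63

The maximum subarray is [18, 4, 12, 19, 10] with sum 63. This subarray runs from index 3 to index 7.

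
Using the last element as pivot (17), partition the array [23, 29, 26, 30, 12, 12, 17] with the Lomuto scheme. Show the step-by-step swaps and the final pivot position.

Lomuto partition with pivot = 17:

Initial array: [23, 29, 26, 30, 12, 12, 17]

arr[0]=23 > 17: no swap
arr[1]=29 > 17: no swap
arr[2]=26 > 17: no swap
arr[3]=30 > 17: no swap
arr[4]=12 <= 17: swap with position 0, array becomes [12, 29, 26, 30, 23, 12, 17]
arr[5]=12 <= 17: swap with position 1, array becomes [12, 12, 26, 30, 23, 29, 17]

Place pivot at position 2: [12, 12, 17, 30, 23, 29, 26]
Pivot position: 2

After partitioning with pivot 17, the array becomes [12, 12, 17, 30, 23, 29, 26]. The pivot is placed at index 2. All elements to the left of the pivot are <= 17, and all elements to the right are > 17.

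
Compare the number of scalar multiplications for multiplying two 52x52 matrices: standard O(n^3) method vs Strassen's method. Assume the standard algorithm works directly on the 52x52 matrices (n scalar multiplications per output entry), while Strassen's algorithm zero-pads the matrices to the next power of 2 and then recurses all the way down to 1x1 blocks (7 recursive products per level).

Matrix multiplication for 52x52 matrices:

Strassen's algorithm requires power-of-2 dimensions. Pad 52x52 to 64x64 (next power of 2).

Standard algorithm: 52^3 = 140608 multiplications
Strassen's algorithm: 7^(log2(64)) = 7^6 = 117649 multiplications
Savings: 140608 - 117649 = 22959 multiplications

Standard: 140608 multiplications (52^3). Strassen: 117649 multiplications (7^6, after padding to 64x64). Strassen reduces 8 recursive multiplications to 7 at each level.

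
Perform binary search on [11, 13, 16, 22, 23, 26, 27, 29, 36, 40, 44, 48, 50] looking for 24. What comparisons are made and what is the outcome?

Binary search for 24 in [11, 13, 16, 22, 23, 26, 27, 29, 36, 40, 44, 48, 50]:

lo=0, hi=12, mid=6, arr[mid]=27 -> 27 > 24, search left half
lo=0, hi=5, mid=2, arr[mid]=16 -> 16 < 24, search right half
lo=3, hi=5, mid=4, arr[mid]=23 -> 23 < 24, search right half
lo=5, hi=5, mid=5, arr[mid]=26 -> 26 > 24, search left half
lo=5 > hi=4, target 24 not found

Binary search determines that 24 is not in the array after 4 comparisons. The search space was exhausted without finding the target.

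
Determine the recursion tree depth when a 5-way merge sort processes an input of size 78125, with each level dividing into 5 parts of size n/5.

For divide and conquer with division factor 5:

Problem sizes at each level:
Level 0: 78125
Level 1: 15625
Level 2: 3125
Level 3: 625
Level 4: 125
Level 5: 25
Level 6: 5
Level 7: 1

The root is level 0 and the size-1 base case is level 7 (the tree spans levels 0 through 7, i.e. 8 levels counting the root), so the depth is the number of divisions: log_5(78125) = 7

The recursion tree depth is log_5(78125) = 7. At each level, the problem size is divided by 5, so it takes 7 divisions to reduce to a base case of size 1. The algorithm makes 5 recursive calls at each level.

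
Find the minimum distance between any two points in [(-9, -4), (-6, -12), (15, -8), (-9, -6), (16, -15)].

Computing all pairwise distances among 5 points:

d((-9, -4), (-6, -12)) = 8.544
d((-9, -4), (15, -8)) = 24.3311
d((-9, -4), (-9, -6)) = 2.0 <-- minimum
d((-9, -4), (16, -15)) = 27.313
d((-6, -12), (15, -8)) = 21.3776
d((-6, -12), (-9, -6)) = 6.7082
d((-6, -12), (16, -15)) = 22.2036
d((15, -8), (-9, -6)) = 24.0832
d((15, -8), (16, -15)) = 7.0711
d((-9, -6), (16, -15)) = 26.5707

Closest pair: (-9, -4) and (-9, -6) with distance 2.0

The closest pair is (-9, -4) and (-9, -6) with Euclidean distance 2.0. For 5 points, brute-force pairwise comparison is shown above. For large n, the divide-and-conquer algorithm (sort by x, recurse on halves, check the dividing strip) achieves O(n log n).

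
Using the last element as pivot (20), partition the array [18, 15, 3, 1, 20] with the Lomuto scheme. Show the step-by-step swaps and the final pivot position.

Lomuto partition with pivot = 20:

Initial array: [18, 15, 3, 1, 20]

arr[0]=18 <= 20: swap with position 0, array becomes [18, 15, 3, 1, 20]
arr[1]=15 <= 20: swap with position 1, array becomes [18, 15, 3, 1, 20]
arr[2]=3 <= 20: swap with position 2, array becomes [18, 15, 3, 1, 20]
arr[3]=1 <= 20: swap with position 3, array becomes [18, 15, 3, 1, 20]

Place pivot at position 4: [18, 15, 3, 1, 20]
Pivot position: 4

After partitioning with pivot 20, the array becomes [18, 15, 3, 1, 20]. The pivot is placed at index 4. All elements to the left of the pivot are <= 20, and all elements to the right are > 20.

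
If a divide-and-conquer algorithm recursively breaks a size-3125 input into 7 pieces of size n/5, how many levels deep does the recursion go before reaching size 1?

For divide and conquer with division factor 5:

Problem sizes at each level:
Level 0: 3125
Level 1: 625
Level 2: 125
Level 3: 25
Level 4: 5
Level 5: 1

The root is level 0 and the size-1 base case is level 5 (the tree spans levels 0 through 5, i.e. 6 levels counting the root), so the depth is the number of divisions: log_5(3125) = 5

The recursion tree depth is log_5(3125) = 5. At each level, the problem size is divided by 5, so it takes 5 divisions to reduce to a base case of size 1. The algorithm makes 7 recursive calls at each level.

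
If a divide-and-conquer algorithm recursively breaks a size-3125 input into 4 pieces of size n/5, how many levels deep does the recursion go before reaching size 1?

For divide and conquer with division factor 5:

Problem sizes at each level:
Level 0: 3125
Level 1: 625
Level 2: 125
Level 3: 25
Level 4: 5
Level 5: 1

The root is level 0 and the size-1 base case is level 5 (the tree spans levels 0 through 5, i.e. 6 levels counting the root), so the depth is the number of divisions: log_5(3125) = 5

The recursion tree depth is log_5(3125) = 5. At each level, the problem size is divided by 5, so it takes 5 divisions to reduce to a base case of size 1. The algorithm makes 4 recursive calls at each level.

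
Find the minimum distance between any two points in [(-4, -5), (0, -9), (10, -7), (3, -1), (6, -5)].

Computing all pairwise distances among 5 points:

d((-4, -5), (0, -9)) = 5.6569
d((-4, -5), (10, -7)) = 14.1421
d((-4, -5), (3, -1)) = 8.0623
d((-4, -5), (6, -5)) = 10.0
d((0, -9), (10, -7)) = 10.198
d((0, -9), (3, -1)) = 8.544
d((0, -9), (6, -5)) = 7.2111
d((10, -7), (3, -1)) = 9.2195
d((10, -7), (6, -5)) = 4.4721 <-- minimum
d((3, -1), (6, -5)) = 5.0

Closest pair: (10, -7) and (6, -5) with distance 4.4721

The closest pair is (10, -7) and (6, -5) with Euclidean distance 4.4721. For 5 points, brute-force pairwise comparison is shown above. For large n, the divide-and-conquer algorithm (sort by x, recurse on halves, check the dividing strip) achieves O(n log n).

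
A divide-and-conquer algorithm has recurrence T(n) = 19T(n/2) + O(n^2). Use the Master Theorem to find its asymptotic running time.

Master Theorem for T(n) = 19T(n/2) + O(n^2):

a = 19, b = 2, c = 2
log_b(a) = log_2(19) = 4.2479

Case 1: c = 2 < log_2(19) = 4.2479
T(n) = O(n^(log_2 19))

For T(n) = 19T(n/2) + O(n^2): log_2(19) = 4.2479. This is Case 1 of the Master Theorem (c < log_b(a), work dominated by leaves), giving O(n^(log_2 19)).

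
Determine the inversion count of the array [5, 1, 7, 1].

Finding inversions in [5, 1, 7, 1]:

(0, 1): arr[0]=5 > arr[1]=1
(0, 3): arr[0]=5 > arr[3]=1
(2, 3): arr[2]=7 > arr[3]=1

Total inversions: 3

The array has 3 inversion(s): (0,1), (0,3), (2,3). Each pair (i,j) satisfies i < j and arr[i] > arr[j].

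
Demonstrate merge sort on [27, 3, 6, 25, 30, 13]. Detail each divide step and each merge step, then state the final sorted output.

Merge sort trace:

Split: [27, 3, 6, 25, 30, 13] -> [27, 3, 6] and [25, 30, 13]
  Split: [27, 3, 6] -> [27] and [3, 6]
    Split: [3, 6] -> [3] and [6]
    Merge: [3] + [6] -> [3, 6]
  Merge: [27] + [3, 6] -> [3, 6, 27]
  Split: [25, 30, 13] -> [25] and [30, 13]
    Split: [30, 13] -> [30] and [13]
    Merge: [30] + [13] -> [13, 30]
  Merge: [25] + [13, 30] -> [13, 25, 30]
Merge: [3, 6, 27] + [13, 25, 30] -> [3, 6, 13, 25, 27, 30]

Final sorted array: [3, 6, 13, 25, 27, 30]

The merge sort proceeds by recursively splitting the array and merging sorted halves.
After all merges, the sorted array is [3, 6, 13, 25, 27, 30].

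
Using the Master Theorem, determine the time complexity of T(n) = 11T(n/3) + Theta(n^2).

Master Theorem for T(n) = 11T(n/3) + O(n^2):

a = 11, b = 3, c = 2
log_b(a) = log_3(11) = 2.1827

Case 1: c = 2 < log_3(11) = 2.1827
T(n) = O(n^(log_3 11))

For T(n) = 11T(n/3) + O(n^2): log_3(11) = 2.1827. This is Case 1 of the Master Theorem (c < log_b(a), work dominated by leaves), giving O(n^(log_3 11)).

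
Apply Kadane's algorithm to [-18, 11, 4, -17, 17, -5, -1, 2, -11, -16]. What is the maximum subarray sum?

Using Kadane's algorithm on [-18, 11, 4, -17, 17, -5, -1, 2, -11, -16]:

Scanning through the array:
Position 1 (value 11): max_ending_here = 11, max_so_far = 11
Position 2 (value 4): max_ending_here = 15, max_so_far = 15
Position 3 (value -17): max_ending_here = -2, max_so_far = 15
Position 4 (value 17): max_ending_here = 17, max_so_far = 17
Position 5 (value -5): max_ending_here = 12, max_so_far = 17
Position 6 (value -1): max_ending_here = 11, max_so_far = 17
Position 7 (value 2): max_ending_here = 13, max_so_far = 17
Position 8 (value -11): max_ending_here = 2, max_so_far = 17
Position 9 (value -16): max_ending_here = -14, max_so_far = 17

Maximum subarray: [17]
Maximum sum: 17

The maximum subarray is [17] with sum 17. This subarray runs from index 4 to index 4.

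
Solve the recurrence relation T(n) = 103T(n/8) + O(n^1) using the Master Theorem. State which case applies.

Master Theorem for T(n) = 103T(n/8) + O(n^1):

a = 103, b = 8, c = 1
log_b(a) = log_8(103) = 2.2288

Case 1: c = 1 < log_8(103) = 2.2288
T(n) = O(n^(log_8 103))

For T(n) = 103T(n/8) + O(n^1): log_8(103) = 2.2288. This is Case 1 of the Master Theorem (c < log_b(a), work dominated by leaves), giving O(n^(log_8 103)).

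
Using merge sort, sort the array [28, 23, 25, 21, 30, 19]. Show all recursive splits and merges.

Merge sort trace:

Split: [28, 23, 25, 21, 30, 19] -> [28, 23, 25] and [21, 30, 19]
  Split: [28, 23, 25] -> [28] and [23, 25]
    Split: [23, 25] -> [23] and [25]
    Merge: [23] + [25] -> [23, 25]
  Merge: [28] + [23, 25] -> [23, 25, 28]
  Split: [21, 30, 19] -> [21] and [30, 19]
    Split: [30, 19] -> [30] and [19]
    Merge: [30] + [19] -> [19, 30]
  Merge: [21] + [19, 30] -> [19, 21, 30]
Merge: [23, 25, 28] + [19, 21, 30] -> [19, 21, 23, 25, 28, 30]

Final sorted array: [19, 21, 23, 25, 28, 30]

The merge sort proceeds by recursively splitting the array and merging sorted halves.
After all merges, the sorted array is [19, 21, 23, 25, 28, 30].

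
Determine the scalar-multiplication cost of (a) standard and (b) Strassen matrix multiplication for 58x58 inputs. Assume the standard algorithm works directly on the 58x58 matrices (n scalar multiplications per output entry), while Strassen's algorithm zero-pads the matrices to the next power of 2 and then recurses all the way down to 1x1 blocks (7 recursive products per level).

Matrix multiplication for 58x58 matrices:

Strassen's algorithm requires power-of-2 dimensions. Pad 58x58 to 64x64 (next power of 2).

Standard algorithm: 58^3 = 195112 multiplications
Strassen's algorithm: 7^(log2(64)) = 7^6 = 117649 multiplications
Savings: 195112 - 117649 = 77463 multiplications

Standard: 195112 multiplications (58^3). Strassen: 117649 multiplications (7^6, after padding to 64x64). Strassen reduces 8 recursive multiplications to 7 at each level.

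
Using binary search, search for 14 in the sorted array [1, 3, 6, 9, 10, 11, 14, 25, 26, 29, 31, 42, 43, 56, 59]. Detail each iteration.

Binary search for 14 in [1, 3, 6, 9, 10, 11, 14, 25, 26, 29, 31, 42, 43, 56, 59]:

lo=0, hi=14, mid=7, arr[mid]=25 -> 25 > 14, search left half
lo=0, hi=6, mid=3, arr[mid]=9 -> 9 < 14, search right half
lo=4, hi=6, mid=5, arr[mid]=11 -> 11 < 14, search right half
lo=6, hi=6, mid=6, arr[mid]=14 -> Found target at index 6!

Binary search finds 14 at index 6 after 4 comparisons. The search repeatedly halves the search space by comparing with the middle element.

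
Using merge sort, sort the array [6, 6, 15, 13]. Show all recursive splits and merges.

Merge sort trace:

Split: [6, 6, 15, 13] -> [6, 6] and [15, 13]
  Split: [6, 6] -> [6] and [6]
  Merge: [6] + [6] -> [6, 6]
  Split: [15, 13] -> [15] and [13]
  Merge: [15] + [13] -> [13, 15]
Merge: [6, 6] + [13, 15] -> [6, 6, 13, 15]

Final sorted array: [6, 6, 13, 15]

The merge sort proceeds by recursively splitting the array and merging sorted halves.
After all merges, the sorted array is [6, 6, 13, 15].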